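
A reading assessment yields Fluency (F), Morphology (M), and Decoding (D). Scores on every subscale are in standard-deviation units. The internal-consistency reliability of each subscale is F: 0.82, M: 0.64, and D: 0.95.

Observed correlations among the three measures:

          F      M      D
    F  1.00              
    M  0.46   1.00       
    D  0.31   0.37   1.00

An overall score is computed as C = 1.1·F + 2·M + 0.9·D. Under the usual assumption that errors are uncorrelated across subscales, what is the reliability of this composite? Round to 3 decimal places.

Var(C) = 1.1² + 2² + 0.9² + 2·[2.2·0.46 + 0.99·0.31 + 1.8·0.37] = 6.02 + 3.9698 = 9.9898.
Because errors are independent across components, Cov(Tᵢ,Tⱼ) = Cov(Xᵢ,Xⱼ); the off-diagonal part of the true-score variance is the same as above.
True-score variance = [1.1²·0.82 + 2²·0.64 + 0.9²·0.95] + 3.9698 = 4.3217 + 3.9698 = 8.2915.
Reliability = 8.2915 / 9.9898 = 0.830.

0.830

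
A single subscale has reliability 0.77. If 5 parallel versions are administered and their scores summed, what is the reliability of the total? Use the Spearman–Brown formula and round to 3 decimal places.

ρ_k = kρ / (1 + (k−1)ρ) = 5·0.77 / (1 + 4·0.77) = 3.850 / 4.080 = 0.944.

0.944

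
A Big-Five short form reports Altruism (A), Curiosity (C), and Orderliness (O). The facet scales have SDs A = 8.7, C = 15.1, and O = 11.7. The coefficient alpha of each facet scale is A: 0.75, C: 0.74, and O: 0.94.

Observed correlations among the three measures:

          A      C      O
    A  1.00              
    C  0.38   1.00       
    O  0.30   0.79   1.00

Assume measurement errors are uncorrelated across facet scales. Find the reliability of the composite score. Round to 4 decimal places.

0.9019

Var(A+C+O) = 8.7² + 15.1² + 11.7² + 2·[8.7·15.1·0.38 + 8.7·11.7·0.30 + 15.1·11.7·0.79] = 440.59 + 440.054 = 880.644.
Under uncorrelated errors the observed covariances equal the true-score covariances, so only the own-variance terms attenuate.
True-score variance = [8.7²·0.75 + 15.1²·0.74 + 11.7²·0.94] + 440.054 = 354.171 + 440.054 = 794.225.
Reliability = 794.225 / 880.644 = 0.9019.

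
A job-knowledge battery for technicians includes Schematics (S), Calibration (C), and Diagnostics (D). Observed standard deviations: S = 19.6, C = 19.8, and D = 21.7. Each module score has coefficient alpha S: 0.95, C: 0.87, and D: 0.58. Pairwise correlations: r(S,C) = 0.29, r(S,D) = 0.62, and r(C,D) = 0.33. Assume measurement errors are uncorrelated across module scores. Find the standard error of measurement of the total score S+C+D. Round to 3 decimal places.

16.369

Var(total) = 1247.09 + 1036.06 = 2283.15.
True-score variance = 979.143 + 1036.06 = 2015.2, so reliability = 0.8826.
Error variance = 2283.15 − 2015.2 = 267.947; SEM = √267.947 = 16.369.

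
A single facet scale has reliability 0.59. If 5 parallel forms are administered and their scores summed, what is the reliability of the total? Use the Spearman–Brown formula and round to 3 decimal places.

0.878

ρ_k = kρ / (1 + (k−1)ρ) = 5·0.59 / (1 + 4·0.59) = 2.950 / 3.360 = 0.878.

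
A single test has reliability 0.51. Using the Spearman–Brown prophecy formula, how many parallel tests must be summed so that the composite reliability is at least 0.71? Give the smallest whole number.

3

k ≥ ρ*(1−ρ₁)/(ρ₁(1−ρ*)) = 0.71·0.49 / (0.51·0.29) = 2.352.
Smallest integer k = 3.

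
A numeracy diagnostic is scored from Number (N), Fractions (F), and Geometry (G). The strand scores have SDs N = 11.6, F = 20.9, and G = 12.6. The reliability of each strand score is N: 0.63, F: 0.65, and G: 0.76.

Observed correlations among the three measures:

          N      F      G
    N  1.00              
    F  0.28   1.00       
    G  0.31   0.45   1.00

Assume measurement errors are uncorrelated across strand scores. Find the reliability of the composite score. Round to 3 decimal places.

0.798

Var(N+F+G) = 11.6² + 20.9² + 12.6² + 2·[11.6·20.9·0.28 + 11.6·12.6·0.31 + 20.9·12.6·0.45] = 730.13 + 463.392 = 1193.52.
With uncorrelated errors the cross-covariances are all true-score covariance, so they carry over unchanged; only the diagonal terms shrink to ρᵢσᵢ².
True-score variance = [11.6²·0.63 + 20.9²·0.65 + 12.6²·0.76] + 463.392 = 489.357 + 463.392 = 952.748.
Reliability = 952.748 / 1193.52 = 0.798.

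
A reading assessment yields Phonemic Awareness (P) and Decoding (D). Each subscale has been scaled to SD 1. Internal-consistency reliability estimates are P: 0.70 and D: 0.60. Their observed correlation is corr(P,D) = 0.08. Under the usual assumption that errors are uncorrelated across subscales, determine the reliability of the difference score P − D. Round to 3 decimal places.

0.620

Var(P−D) = 1 + 1 − 2·0.08 = 2 − 0.16 = 1.84.
Because errors are independent across components, Cov(Tᵢ,Tⱼ) = Cov(Xᵢ,Xⱼ); the off-diagonal part of the true-score variance is the same as above.
True-score variance = [0.70 + 0.60] − 0.16 = 1.3 − 0.16 = 1.14.
Reliability = 1.14 / 1.84 = 0.620.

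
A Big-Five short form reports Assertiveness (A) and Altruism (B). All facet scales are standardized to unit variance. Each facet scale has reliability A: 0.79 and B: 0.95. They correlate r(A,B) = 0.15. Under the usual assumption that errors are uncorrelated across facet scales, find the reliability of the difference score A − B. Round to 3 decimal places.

0.847

Var(A−B) = 1 + 1 − 2·0.15 = 2 − 0.3 = 1.7.
With uncorrelated errors the cross-covariances are all true-score covariance, so they carry over unchanged; only the diagonal terms shrink to ρᵢσᵢ².
True-score variance = [0.79 + 0.95] − 0.3 = 1.74 − 0.3 = 1.44.
Reliability = 1.44 / 1.7 = 0.847.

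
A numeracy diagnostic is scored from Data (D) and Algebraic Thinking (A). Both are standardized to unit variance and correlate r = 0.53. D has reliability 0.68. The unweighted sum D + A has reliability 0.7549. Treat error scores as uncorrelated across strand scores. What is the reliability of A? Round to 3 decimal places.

0.570

Var(D+A) = 2 + 2·0.53 = 3.060.
True-score variance = ρ_D + ρ_A + 2·0.53, so 0.7549 = (0.68 + ρ_A + 1.06) / 3.060.
ρ_A = 0.7549·3.060 − 0.68 − 1.06 = 0.570.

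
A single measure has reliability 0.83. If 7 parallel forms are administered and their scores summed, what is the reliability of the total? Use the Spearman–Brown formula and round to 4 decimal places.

ρ_k = kρ / (1 + (k−1)ρ) = 7·0.83 / (1 + 6·0.83) = 5.810 / 5.980 = 0.9716.

0.9716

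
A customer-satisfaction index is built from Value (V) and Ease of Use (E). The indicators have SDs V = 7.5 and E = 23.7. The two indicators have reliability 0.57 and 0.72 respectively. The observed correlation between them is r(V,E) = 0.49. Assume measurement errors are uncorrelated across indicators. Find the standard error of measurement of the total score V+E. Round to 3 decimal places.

Var(total) = 617.94 + 174.195 = 792.135.
True-score variance = 436.479 + 174.195 = 610.674, so reliability = 0.7709.
Error variance = 792.135 − 610.674 = 181.461; SEM = √181.461 = 13.471.

13.471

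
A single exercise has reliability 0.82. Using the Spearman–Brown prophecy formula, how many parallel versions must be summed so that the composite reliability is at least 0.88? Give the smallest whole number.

k ≥ ρ*(1−ρ₁)/(ρ₁(1−ρ*)) = 0.88·0.18 / (0.82·0.12) = 1.610.
Smallest integer k = 2.

2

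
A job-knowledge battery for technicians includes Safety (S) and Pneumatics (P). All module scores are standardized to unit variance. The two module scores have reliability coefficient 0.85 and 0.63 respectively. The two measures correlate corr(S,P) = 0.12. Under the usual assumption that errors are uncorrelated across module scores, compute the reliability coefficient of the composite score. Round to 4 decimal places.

Var(S+P) = 2 + 2·[0.12] = 2 + 0.24 = 2.24.
With uncorrelated errors the cross-covariances are all true-score covariance, so they carry over unchanged; only the diagonal terms shrink to ρᵢσᵢ².
True-score variance = [0.85 + 0.63] + 0.24 = 1.48 + 0.24 = 1.72.
Reliability = 1.72 / 2.24 = 0.7679.

0.7679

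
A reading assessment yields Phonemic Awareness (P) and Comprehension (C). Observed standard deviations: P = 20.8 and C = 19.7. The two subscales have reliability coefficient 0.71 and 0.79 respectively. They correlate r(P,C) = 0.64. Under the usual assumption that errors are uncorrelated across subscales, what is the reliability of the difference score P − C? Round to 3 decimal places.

0.301

Var(P−C) = 20.8² + 19.7² − 2·20.8·19.7·0.64 = 820.73 − 524.493 = 296.237.
With uncorrelated errors the cross-covariances are all true-score covariance, so they carry over unchanged; only the diagonal terms shrink to ρᵢσᵢ².
True-score variance = [20.8²·0.71 + 19.7²·0.79] − 524.493 = 613.765 − 524.493 = 89.2727.
Reliability = 89.2727 / 296.237 = 0.301.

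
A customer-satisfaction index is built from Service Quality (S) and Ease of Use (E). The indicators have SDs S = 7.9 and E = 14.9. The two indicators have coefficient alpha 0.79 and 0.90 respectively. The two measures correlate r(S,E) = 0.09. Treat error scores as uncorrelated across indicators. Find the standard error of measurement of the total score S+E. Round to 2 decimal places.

Var(total) = 284.42 + 21.1878 = 305.608.
True-score variance = 249.113 + 21.1878 = 270.301, so reliability = 0.8845.
Error variance = 305.608 − 270.301 = 35.3071; SEM = √35.3071 = 5.94.

5.94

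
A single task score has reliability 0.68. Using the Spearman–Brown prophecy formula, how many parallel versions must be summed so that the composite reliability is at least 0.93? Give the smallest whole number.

7

k ≥ ρ*(1−ρ₁)/(ρ₁(1−ρ*)) = 0.93·0.32 / (0.68·0.07) = 6.252.
Smallest integer k = 7.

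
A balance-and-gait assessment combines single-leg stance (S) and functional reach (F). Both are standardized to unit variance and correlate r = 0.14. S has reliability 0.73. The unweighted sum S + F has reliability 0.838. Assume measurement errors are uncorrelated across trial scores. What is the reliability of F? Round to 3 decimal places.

Var(S+F) = 2 + 2·0.14 = 2.280.
True-score variance = ρ_S + ρ_F + 2·0.14, so 0.838 = (0.73 + ρ_F + 0.28) / 2.280.
ρ_F = 0.838·2.280 − 0.73 − 0.28 = 0.901.

0.901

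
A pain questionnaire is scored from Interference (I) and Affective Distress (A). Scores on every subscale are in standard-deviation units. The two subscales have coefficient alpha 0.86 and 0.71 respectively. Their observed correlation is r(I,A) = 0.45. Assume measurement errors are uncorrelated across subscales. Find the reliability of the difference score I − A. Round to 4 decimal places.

0.6091

Var(I−A) = 1 + 1 − 2·0.45 = 2 − 0.9 = 1.1.
Under uncorrelated errors the observed covariances equal the true-score covariances, so only the own-variance terms attenuate.
True-score variance = [0.86 + 0.71] − 0.9 = 1.57 − 0.9 = 0.67.
Reliability = 0.67 / 1.1 = 0.6091.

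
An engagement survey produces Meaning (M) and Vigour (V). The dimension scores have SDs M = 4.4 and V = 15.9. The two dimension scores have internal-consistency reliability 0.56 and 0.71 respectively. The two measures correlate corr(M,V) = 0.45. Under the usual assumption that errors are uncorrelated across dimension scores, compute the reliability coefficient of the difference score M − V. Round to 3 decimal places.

Var(M−V) = 4.4² + 15.9² − 2·4.4·15.9·0.45 = 272.17 − 62.964 = 209.206.
Because errors are independent across components, Cov(Tᵢ,Tⱼ) = Cov(Xᵢ,Xⱼ); the off-diagonal part of the true-score variance is the same as above.
True-score variance = [4.4²·0.56 + 15.9²·0.71] − 62.964 = 190.337 − 62.964 = 127.373.
Reliability = 127.373 / 209.206 = 0.609.

0.609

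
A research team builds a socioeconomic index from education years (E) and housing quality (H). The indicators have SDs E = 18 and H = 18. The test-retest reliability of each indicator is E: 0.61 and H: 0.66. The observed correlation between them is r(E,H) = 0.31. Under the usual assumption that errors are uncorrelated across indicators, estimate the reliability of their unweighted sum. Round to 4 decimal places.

0.7214

Var(E+H) = 18² + 18² + 2·[18·18·0.31] = 648 + 200.88 = 848.88.
With uncorrelated errors the cross-covariances are all true-score covariance, so they carry over unchanged; only the diagonal terms shrink to ρᵢσᵢ².
True-score variance = [18²·0.61 + 18²·0.66] + 200.88 = 411.48 + 200.88 = 612.36.
Reliability = 612.36 / 848.88 = 0.7214.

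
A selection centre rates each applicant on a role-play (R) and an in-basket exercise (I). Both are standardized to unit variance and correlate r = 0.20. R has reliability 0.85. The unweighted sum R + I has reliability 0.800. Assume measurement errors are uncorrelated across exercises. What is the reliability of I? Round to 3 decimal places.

0.670

Var(R+I) = 2 + 2·0.20 = 2.400.
True-score variance = ρ_R + ρ_I + 2·0.20, so 0.800 = (0.85 + ρ_I + 0.40) / 2.400.
ρ_I = 0.800·2.400 − 0.85 − 0.40 = 0.670.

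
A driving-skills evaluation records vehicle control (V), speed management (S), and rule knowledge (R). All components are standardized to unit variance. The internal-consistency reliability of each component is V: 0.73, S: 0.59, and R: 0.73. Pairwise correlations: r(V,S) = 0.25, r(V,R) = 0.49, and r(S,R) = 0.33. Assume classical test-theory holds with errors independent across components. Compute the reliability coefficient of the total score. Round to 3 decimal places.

Var(V+S+R) = 3 + 2·[0.25 + 0.49 + 0.33] = 3 + 2.14 = 5.14.
Because errors are independent across components, Cov(Tᵢ,Tⱼ) = Cov(Xᵢ,Xⱼ); the off-diagonal part of the true-score variance is the same as above.
True-score variance = [0.73 + 0.59 + 0.73] + 2.14 = 2.05 + 2.14 = 4.19.
Reliability = 4.19 / 5.14 = 0.815.

0.815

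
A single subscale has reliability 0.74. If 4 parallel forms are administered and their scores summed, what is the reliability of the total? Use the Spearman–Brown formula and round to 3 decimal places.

0.919

ρ_k = kρ / (1 + (k−1)ρ) = 4·0.74 / (1 + 3·0.74) = 2.960 / 3.220 = 0.919.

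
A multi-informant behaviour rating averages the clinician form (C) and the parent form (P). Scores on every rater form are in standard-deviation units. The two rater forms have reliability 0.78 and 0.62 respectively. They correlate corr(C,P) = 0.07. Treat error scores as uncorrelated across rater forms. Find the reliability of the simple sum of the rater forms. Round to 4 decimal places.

0.7196

Var(C+P) = 2 + 2·[0.07] = 2 + 0.14 = 2.14.
Because errors are independent across components, Cov(Tᵢ,Tⱼ) = Cov(Xᵢ,Xⱼ); the off-diagonal part of the true-score variance is the same as above.
True-score variance = [0.78 + 0.62] + 0.14 = 1.4 + 0.14 = 1.54.
Reliability = 1.54 / 2.14 = 0.7196.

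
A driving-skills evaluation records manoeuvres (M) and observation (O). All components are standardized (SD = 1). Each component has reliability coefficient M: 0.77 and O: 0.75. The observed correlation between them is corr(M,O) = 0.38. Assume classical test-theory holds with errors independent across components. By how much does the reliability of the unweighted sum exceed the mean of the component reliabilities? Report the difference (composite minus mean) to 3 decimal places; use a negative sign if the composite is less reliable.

0.066

Var(sum) = 2 + 0.76 = 2.76; true-score variance = 1.52 + 0.76 = 2.28; composite reliability = 0.8261.
Mean component reliability = 0.7600.
Difference = 0.8261 − 0.7600 = 0.066.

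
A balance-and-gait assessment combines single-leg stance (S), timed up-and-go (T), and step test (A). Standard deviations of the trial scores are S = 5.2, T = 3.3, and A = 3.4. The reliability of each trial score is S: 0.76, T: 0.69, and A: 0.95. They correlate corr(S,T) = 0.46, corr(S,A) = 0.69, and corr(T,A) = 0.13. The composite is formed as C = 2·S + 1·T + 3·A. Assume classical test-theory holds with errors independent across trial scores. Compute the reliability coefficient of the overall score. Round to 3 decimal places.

0.916

Var(C) = 2²·5.2² + 3.3² + 3²·3.4² + 2·[2·5.2·3.3·0.46 + 6·5.2·3.4·0.69 + 3·3.3·3.4·0.13] = 223.09 + 186.716 = 409.806.
Because errors are independent across components, Cov(Tᵢ,Tⱼ) = Cov(Xᵢ,Xⱼ); the off-diagonal part of the true-score variance is the same as above.
True-score variance = [2²·5.2²·0.76 + 3.3²·0.69 + 3²·3.4²·0.95] + 186.716 = 188.554 + 186.716 = 375.27.
Reliability = 375.27 / 409.806 = 0.916.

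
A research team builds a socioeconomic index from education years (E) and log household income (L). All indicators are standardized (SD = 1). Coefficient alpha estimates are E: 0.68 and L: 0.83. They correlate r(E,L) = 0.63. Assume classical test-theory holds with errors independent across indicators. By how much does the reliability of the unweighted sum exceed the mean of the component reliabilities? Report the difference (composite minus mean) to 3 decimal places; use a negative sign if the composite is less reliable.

Var(sum) = 2 + 1.26 = 3.26; true-score variance = 1.51 + 1.26 = 2.77; composite reliability = 0.8497.
Mean component reliability = 0.7550.
Difference = 0.8497 − 0.7550 = 0.095.

0.095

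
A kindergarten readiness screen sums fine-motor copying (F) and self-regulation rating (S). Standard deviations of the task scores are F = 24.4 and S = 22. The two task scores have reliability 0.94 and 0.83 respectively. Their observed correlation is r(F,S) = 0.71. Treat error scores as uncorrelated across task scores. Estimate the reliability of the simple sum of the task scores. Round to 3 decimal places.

Var(F+S) = 24.4² + 22² + 2·[24.4·22·0.71] = 1079.36 + 762.256 = 1841.62.
With uncorrelated errors the cross-covariances are all true-score covariance, so they carry over unchanged; only the diagonal terms shrink to ρᵢσᵢ².
True-score variance = [24.4²·0.94 + 22²·0.83] + 762.256 = 961.358 + 762.256 = 1723.61.
Reliability = 1723.61 / 1841.62 = 0.936.

0.936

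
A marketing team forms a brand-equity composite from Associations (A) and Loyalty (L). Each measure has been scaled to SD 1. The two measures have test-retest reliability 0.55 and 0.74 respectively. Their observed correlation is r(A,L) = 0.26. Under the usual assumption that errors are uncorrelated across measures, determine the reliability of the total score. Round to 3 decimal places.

0.718

Var(A+L) = 2 + 2·[0.26] = 2 + 0.52 = 2.52.
Because errors are independent across components, Cov(Tᵢ,Tⱼ) = Cov(Xᵢ,Xⱼ); the off-diagonal part of the true-score variance is the same as above.
True-score variance = [0.55 + 0.74] + 0.52 = 1.29 + 0.52 = 1.81.
Reliability = 1.81 / 2.52 = 0.718.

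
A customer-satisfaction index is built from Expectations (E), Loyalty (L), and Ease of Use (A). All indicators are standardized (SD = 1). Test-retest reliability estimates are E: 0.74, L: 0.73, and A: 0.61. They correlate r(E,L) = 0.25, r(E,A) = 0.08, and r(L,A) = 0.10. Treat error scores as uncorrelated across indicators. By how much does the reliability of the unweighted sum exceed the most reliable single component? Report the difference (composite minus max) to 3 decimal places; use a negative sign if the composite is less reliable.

Var(sum) = 3 + 0.86 = 3.86; true-score variance = 2.08 + 0.86 = 2.94; composite reliability = 0.7617.
Max component reliability = 0.7400.
Difference = 0.7617 − 0.7400 = 0.022.

0.022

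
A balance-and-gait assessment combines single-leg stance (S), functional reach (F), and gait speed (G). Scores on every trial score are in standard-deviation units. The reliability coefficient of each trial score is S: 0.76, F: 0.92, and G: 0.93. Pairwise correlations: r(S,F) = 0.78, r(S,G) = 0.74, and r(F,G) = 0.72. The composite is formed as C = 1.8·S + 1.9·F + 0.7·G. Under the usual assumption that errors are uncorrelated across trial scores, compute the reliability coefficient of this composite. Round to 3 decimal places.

Var(C) = 1.8² + 1.9² + 0.7² + 2·[3.42·0.78 + 1.26·0.74 + 1.33·0.72] = 7.34 + 9.1152 = 16.4552.
With uncorrelated errors the cross-covariances are all true-score covariance, so they carry over unchanged; only the diagonal terms shrink to ρᵢσᵢ².
True-score variance = [1.8²·0.76 + 1.9²·0.92 + 0.7²·0.93] + 9.1152 = 6.2393 + 9.1152 = 15.3545.
Reliability = 15.3545 / 16.4552 = 0.933.

0.933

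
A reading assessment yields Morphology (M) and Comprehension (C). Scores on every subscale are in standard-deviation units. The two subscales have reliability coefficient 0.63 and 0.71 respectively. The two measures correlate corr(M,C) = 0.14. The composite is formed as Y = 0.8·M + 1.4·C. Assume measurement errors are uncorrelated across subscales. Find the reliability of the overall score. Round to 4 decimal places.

0.7236

Var(Y) = 0.8² + 1.4² + 2·[1.12·0.14] = 2.6 + 0.3136 = 2.9136.
Under uncorrelated errors the observed covariances equal the true-score covariances, so only the own-variance terms attenuate.
True-score variance = [0.8²·0.63 + 1.4²·0.71] + 0.3136 = 1.7948 + 0.3136 = 2.1084.
Reliability = 2.1084 / 2.9136 = 0.7236.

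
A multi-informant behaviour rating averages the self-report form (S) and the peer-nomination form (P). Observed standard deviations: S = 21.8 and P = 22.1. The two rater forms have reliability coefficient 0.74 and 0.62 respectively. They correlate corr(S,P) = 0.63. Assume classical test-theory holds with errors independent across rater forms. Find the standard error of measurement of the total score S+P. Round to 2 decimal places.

Var(total) = 963.65 + 607.043 = 1570.69.
True-score variance = 654.492 + 607.043 = 1261.53, so reliability = 0.8032.
Error variance = 1570.69 − 1261.53 = 309.158; SEM = √309.158 = 17.58.

17.58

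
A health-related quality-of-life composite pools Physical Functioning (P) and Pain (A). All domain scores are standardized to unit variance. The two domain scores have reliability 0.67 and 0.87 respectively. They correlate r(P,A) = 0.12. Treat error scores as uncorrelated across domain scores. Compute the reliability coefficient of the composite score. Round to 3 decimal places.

Var(P+A) = 2 + 2·[0.12] = 2 + 0.24 = 2.24.
Because errors are independent across components, Cov(Tᵢ,Tⱼ) = Cov(Xᵢ,Xⱼ); the off-diagonal part of the true-score variance is the same as above.
True-score variance = [0.67 + 0.87] + 0.24 = 1.54 + 0.24 = 1.78.
Reliability = 1.78 / 2.24 = 0.795.

0.795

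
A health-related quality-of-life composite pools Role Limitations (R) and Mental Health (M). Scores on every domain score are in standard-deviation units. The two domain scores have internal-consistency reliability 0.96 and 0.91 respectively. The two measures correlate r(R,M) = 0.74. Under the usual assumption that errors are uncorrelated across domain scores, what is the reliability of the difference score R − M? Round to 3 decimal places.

Var(R−M) = 1 + 1 − 2·0.74 = 2 − 1.48 = 0.52.
With uncorrelated errors the cross-covariances are all true-score covariance, so they carry over unchanged; only the diagonal terms shrink to ρᵢσᵢ².
True-score variance = [0.96 + 0.91] − 1.48 = 1.87 − 1.48 = 0.39.
Reliability = 0.39 / 0.52 = 0.750.

0.750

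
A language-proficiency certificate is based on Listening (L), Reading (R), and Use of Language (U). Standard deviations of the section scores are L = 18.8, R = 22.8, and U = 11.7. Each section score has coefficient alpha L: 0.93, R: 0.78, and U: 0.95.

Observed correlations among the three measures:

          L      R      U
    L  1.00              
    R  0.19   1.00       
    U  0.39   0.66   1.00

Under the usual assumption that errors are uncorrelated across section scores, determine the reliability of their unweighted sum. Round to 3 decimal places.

0.914

Var(L+R+U) = 18.8² + 22.8² + 11.7² + 2·[18.8·22.8·0.19 + 18.8·11.7·0.39 + 22.8·11.7·0.66] = 1010.17 + 686.575 = 1696.75.
With uncorrelated errors the cross-covariances are all true-score covariance, so they carry over unchanged; only the diagonal terms shrink to ρᵢσᵢ².
True-score variance = [18.8²·0.93 + 22.8²·0.78 + 11.7²·0.95] + 686.575 = 864.22 + 686.575 = 1550.8.
Reliability = 1550.8 / 1696.75 = 0.914.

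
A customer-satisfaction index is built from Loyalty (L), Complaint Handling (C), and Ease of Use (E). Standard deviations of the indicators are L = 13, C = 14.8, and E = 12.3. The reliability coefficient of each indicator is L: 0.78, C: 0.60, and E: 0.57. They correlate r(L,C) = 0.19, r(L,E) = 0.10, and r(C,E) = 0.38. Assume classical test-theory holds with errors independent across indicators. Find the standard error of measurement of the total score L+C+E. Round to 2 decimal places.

13.78

Var(total) = 539.33 + 243.442 = 782.772.
True-score variance = 349.479 + 243.442 = 592.922, so reliability = 0.7575.
Error variance = 782.772 − 592.922 = 189.851; SEM = √189.851 = 13.78.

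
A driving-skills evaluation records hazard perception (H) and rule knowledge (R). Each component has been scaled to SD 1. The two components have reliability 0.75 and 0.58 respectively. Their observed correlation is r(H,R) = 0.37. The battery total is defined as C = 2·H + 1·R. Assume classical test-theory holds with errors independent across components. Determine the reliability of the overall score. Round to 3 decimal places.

Var(C) = 2² + 1 + 2·[2·0.37] = 5 + 1.48 = 6.48.
Because errors are independent across components, Cov(Tᵢ,Tⱼ) = Cov(Xᵢ,Xⱼ); the off-diagonal part of the true-score variance is the same as above.
True-score variance = [2²·0.75 + 0.58] + 1.48 = 3.58 + 1.48 = 5.06.
Reliability = 5.06 / 6.48 = 0.781.

0.781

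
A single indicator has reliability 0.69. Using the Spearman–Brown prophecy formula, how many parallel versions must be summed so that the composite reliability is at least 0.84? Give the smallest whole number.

3

k ≥ ρ*(1−ρ₁)/(ρ₁(1−ρ*)) = 0.84·0.31 / (0.69·0.16) = 2.359.
Smallest integer k = 3.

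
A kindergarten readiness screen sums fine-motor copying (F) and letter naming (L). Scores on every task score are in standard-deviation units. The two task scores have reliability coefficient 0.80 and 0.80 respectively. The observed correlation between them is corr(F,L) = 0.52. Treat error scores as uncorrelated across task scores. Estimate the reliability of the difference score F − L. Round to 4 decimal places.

Var(F−L) = 1 + 1 − 2·0.52 = 2 − 1.04 = 0.96.
With uncorrelated errors the cross-covariances are all true-score covariance, so they carry over unchanged; only the diagonal terms shrink to ρᵢσᵢ².
True-score variance = [0.80 + 0.80] − 1.04 = 1.6 − 1.04 = 0.56.
Reliability = 0.56 / 0.96 = 0.5833.

0.5833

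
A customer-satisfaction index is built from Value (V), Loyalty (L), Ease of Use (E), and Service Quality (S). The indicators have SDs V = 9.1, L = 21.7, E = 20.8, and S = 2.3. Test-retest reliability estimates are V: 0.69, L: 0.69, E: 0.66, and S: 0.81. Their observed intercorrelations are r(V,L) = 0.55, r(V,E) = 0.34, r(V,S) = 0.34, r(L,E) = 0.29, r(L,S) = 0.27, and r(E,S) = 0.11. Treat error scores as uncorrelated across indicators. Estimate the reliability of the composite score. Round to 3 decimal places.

Var(V+L+E+S) = 9.1² + 21.7² + 20.8² + 2.3² + 2·[9.1·21.7·0.55 + 9.1·20.8·0.34 + 9.1·2.3·0.34 + 21.7·20.8·0.29 + 21.7·2.3·0.27 + 20.8·2.3·0.11] = 991.63 + 659.425 = 1651.05.
Because errors are independent across components, Cov(Tᵢ,Tⱼ) = Cov(Xᵢ,Xⱼ); the off-diagonal part of the true-score variance is the same as above.
True-score variance = [9.1²·0.69 + 21.7²·0.69 + 20.8²·0.66 + 2.3²·0.81] + 659.425 = 671.88 + 659.425 = 1331.31.
Reliability = 1331.31 / 1651.05 = 0.806.

0.806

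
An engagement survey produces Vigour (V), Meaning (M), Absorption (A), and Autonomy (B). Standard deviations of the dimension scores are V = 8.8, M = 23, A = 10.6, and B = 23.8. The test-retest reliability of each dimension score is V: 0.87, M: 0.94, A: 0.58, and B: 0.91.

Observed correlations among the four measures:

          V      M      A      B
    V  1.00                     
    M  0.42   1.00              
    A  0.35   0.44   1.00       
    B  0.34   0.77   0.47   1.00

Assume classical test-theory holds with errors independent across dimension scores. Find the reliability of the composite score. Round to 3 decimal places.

Var(V+M+A+B) = 8.8² + 23² + 10.6² + 23.8² + 2·[8.8·23·0.42 + 8.8·10.6·0.35 + 8.8·23.8·0.34 + 23·10.6·0.44 + 23·23.8·0.77 + 10.6·23.8·0.47] = 1285.24 + 1672.41 = 2957.65.
Because errors are independent across components, Cov(Tᵢ,Tⱼ) = Cov(Xᵢ,Xⱼ); the off-diagonal part of the true-score variance is the same as above.
True-score variance = [8.8²·0.87 + 23²·0.94 + 10.6²·0.58 + 23.8²·0.91] + 1672.41 = 1145.26 + 1672.41 = 2817.68.
Reliability = 2817.68 / 2957.65 = 0.953.

0.953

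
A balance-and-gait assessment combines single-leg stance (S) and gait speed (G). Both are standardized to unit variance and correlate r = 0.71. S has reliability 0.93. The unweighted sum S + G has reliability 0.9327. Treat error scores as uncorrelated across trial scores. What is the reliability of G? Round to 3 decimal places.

0.840

Var(S+G) = 2 + 2·0.71 = 3.420.
True-score variance = ρ_S + ρ_G + 2·0.71, so 0.9327 = (0.93 + ρ_G + 1.42) / 3.420.
ρ_G = 0.9327·3.420 − 0.93 − 1.42 = 0.840.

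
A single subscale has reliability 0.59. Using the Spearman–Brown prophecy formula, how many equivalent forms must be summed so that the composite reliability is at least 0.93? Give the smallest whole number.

k ≥ ρ*(1−ρ₁)/(ρ₁(1−ρ*)) = 0.93·0.41 / (0.59·0.07) = 9.232.
Smallest integer k = 10.

10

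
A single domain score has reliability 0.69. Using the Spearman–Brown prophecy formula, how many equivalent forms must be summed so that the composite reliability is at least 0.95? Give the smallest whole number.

k ≥ ρ*(1−ρ₁)/(ρ₁(1−ρ*)) = 0.95·0.31 / (0.69·0.05) = 8.536.
Smallest integer k = 9.

9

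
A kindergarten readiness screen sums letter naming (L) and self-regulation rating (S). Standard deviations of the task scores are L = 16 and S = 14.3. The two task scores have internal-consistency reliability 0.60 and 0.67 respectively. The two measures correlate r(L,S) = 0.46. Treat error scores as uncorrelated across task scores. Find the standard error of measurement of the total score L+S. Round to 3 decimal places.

13.034

Var(total) = 460.49 + 210.496 = 670.986.
True-score variance = 290.608 + 210.496 = 501.104, so reliability = 0.7468.
Error variance = 670.986 − 501.104 = 169.882; SEM = √169.882 = 13.034.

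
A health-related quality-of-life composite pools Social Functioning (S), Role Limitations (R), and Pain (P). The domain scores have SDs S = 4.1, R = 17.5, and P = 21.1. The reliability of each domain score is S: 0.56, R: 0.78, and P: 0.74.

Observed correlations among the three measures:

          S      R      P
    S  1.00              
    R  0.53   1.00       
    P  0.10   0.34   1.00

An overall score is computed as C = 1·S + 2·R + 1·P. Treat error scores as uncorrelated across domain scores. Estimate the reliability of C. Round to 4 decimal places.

0.8335

Var(C) = 4.1² + 2²·17.5² + 21.1² + 2·[2·4.1·17.5·0.53 + 4.1·21.1·0.10 + 2·17.5·21.1·0.34] = 1687.02 + 671.592 = 2358.61.
Because errors are independent across components, Cov(Tᵢ,Tⱼ) = Cov(Xᵢ,Xⱼ); the off-diagonal part of the true-score variance is the same as above.
True-score variance = [4.1²·0.56 + 2²·17.5²·0.78 + 21.1²·0.74] + 671.592 = 1294.37 + 671.592 = 1965.96.
Reliability = 1965.96 / 2358.61 = 0.8335.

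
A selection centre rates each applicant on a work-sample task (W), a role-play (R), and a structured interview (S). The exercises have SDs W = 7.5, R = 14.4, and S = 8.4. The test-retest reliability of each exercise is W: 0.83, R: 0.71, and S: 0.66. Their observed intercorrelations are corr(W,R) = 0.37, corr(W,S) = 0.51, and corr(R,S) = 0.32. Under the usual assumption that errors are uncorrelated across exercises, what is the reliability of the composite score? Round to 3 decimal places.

0.831

Var(W+R+S) = 7.5² + 14.4² + 8.4² + 2·[7.5·14.4·0.37 + 7.5·8.4·0.51 + 14.4·8.4·0.32] = 334.17 + 221.594 = 555.764.
Under uncorrelated errors the observed covariances equal the true-score covariances, so only the own-variance terms attenuate.
True-score variance = [7.5²·0.83 + 14.4²·0.71 + 8.4²·0.66] + 221.594 = 240.483 + 221.594 = 462.077.
Reliability = 462.077 / 555.764 = 0.831.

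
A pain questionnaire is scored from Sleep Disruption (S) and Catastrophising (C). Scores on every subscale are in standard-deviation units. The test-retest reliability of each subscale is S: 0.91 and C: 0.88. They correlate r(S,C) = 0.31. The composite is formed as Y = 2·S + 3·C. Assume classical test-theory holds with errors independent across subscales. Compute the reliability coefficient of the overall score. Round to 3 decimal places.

0.914

Var(Y) = 2² + 3² + 2·[6·0.31] = 13 + 3.72 = 16.72.
Under uncorrelated errors the observed covariances equal the true-score covariances, so only the own-variance terms attenuate.
True-score variance = [2²·0.91 + 3²·0.88] + 3.72 = 11.56 + 3.72 = 15.28.
Reliability = 15.28 / 16.72 = 0.914.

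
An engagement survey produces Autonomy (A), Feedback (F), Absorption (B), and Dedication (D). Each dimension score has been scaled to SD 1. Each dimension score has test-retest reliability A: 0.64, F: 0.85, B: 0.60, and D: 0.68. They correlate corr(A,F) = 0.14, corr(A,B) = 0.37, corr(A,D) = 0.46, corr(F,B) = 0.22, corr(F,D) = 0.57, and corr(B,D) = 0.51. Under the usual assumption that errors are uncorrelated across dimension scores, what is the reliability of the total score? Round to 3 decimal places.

Var(A+F+B+D) = 4 + 2·[0.14 + 0.37 + 0.46 + 0.22 + 0.57 + 0.51] = 4 + 4.54 = 8.54.
Under uncorrelated errors the observed covariances equal the true-score covariances, so only the own-variance terms attenuate.
True-score variance = [0.64 + 0.85 + 0.60 + 0.68] + 4.54 = 2.77 + 4.54 = 7.31.
Reliability = 7.31 / 8.54 = 0.856.

0.856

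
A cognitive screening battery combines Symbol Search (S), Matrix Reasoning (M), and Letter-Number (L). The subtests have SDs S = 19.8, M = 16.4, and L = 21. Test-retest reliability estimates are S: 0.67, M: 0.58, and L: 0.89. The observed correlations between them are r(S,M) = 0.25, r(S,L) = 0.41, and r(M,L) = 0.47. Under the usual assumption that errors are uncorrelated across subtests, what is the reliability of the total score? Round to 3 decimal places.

0.849

Var(S+M+L) = 19.8² + 16.4² + 21² + 2·[19.8·16.4·0.25 + 19.8·21·0.41 + 16.4·21·0.47] = 1102 + 827.052 = 1929.05.
Because errors are independent across components, Cov(Tᵢ,Tⱼ) = Cov(Xᵢ,Xⱼ); the off-diagonal part of the true-score variance is the same as above.
True-score variance = [19.8²·0.67 + 16.4²·0.58 + 21²·0.89] + 827.052 = 811.154 + 827.052 = 1638.21.
Reliability = 1638.21 / 1929.05 = 0.849.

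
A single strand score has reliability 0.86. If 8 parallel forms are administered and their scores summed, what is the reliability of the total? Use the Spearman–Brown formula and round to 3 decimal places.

ρ_k = kρ / (1 + (k−1)ρ) = 8·0.86 / (1 + 7·0.86) = 6.880 / 7.020 = 0.980.

0.980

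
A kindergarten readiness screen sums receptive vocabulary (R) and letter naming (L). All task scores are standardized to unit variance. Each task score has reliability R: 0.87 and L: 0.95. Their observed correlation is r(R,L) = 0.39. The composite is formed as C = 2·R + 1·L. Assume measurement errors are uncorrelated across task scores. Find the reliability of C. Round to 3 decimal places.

0.913

Var(C) = 2² + 1 + 2·[2·0.39] = 5 + 1.56 = 6.56.
With uncorrelated errors the cross-covariances are all true-score covariance, so they carry over unchanged; only the diagonal terms shrink to ρᵢσᵢ².
True-score variance = [2²·0.87 + 0.95] + 1.56 = 4.43 + 1.56 = 5.99.
Reliability = 5.99 / 6.56 = 0.913.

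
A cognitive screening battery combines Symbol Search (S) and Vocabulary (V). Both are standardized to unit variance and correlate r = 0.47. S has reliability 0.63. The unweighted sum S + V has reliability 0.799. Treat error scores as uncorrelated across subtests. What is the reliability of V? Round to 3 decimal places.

0.779

Var(S+V) = 2 + 2·0.47 = 2.940.
True-score variance = ρ_S + ρ_V + 2·0.47, so 0.799 = (0.63 + ρ_V + 0.94) / 2.940.
ρ_V = 0.799·2.940 − 0.63 − 0.94 = 0.779.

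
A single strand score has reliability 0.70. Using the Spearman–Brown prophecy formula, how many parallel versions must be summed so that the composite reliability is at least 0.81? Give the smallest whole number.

2

k ≥ ρ*(1−ρ₁)/(ρ₁(1−ρ*)) = 0.81·0.30 / (0.70·0.19) = 1.827.
Smallest integer k = 2.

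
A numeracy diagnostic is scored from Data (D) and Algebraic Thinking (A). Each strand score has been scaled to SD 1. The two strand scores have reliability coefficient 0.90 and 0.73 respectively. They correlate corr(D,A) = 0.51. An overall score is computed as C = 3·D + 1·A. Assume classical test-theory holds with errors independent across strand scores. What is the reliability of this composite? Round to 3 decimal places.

0.910

Var(C) = 3² + 1 + 2·[3·0.51] = 10 + 3.06 = 13.06.
With uncorrelated errors the cross-covariances are all true-score covariance, so they carry over unchanged; only the diagonal terms shrink to ρᵢσᵢ².
True-score variance = [3²·0.90 + 0.73] + 3.06 = 8.83 + 3.06 = 11.89.
Reliability = 11.89 / 13.06 = 0.910.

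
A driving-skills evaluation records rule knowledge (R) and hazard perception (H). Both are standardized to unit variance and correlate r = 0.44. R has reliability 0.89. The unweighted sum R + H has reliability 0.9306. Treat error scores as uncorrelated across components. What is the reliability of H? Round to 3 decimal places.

0.910

Var(R+H) = 2 + 2·0.44 = 2.880.
True-score variance = ρ_R + ρ_H + 2·0.44, so 0.9306 = (0.89 + ρ_H + 0.88) / 2.880.
ρ_H = 0.9306·2.880 − 0.89 − 0.88 = 0.910.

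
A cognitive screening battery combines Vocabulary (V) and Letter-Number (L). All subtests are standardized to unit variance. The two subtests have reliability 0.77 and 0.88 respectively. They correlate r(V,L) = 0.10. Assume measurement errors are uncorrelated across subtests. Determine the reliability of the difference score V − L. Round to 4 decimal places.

0.8056

Var(V−L) = 1 + 1 − 2·0.10 = 2 − 0.2 = 1.8.
With uncorrelated errors the cross-covariances are all true-score covariance, so they carry over unchanged; only the diagonal terms shrink to ρᵢσᵢ².
True-score variance = [0.77 + 0.88] − 0.2 = 1.65 − 0.2 = 1.45.
Reliability = 1.45 / 1.8 = 0.8056.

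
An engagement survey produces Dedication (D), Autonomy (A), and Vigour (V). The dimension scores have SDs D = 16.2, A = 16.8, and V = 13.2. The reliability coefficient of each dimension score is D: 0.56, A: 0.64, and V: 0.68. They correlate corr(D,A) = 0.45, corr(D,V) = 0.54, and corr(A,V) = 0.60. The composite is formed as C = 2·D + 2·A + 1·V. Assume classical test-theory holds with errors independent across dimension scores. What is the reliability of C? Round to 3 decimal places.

Var(C) = 2²·16.2² + 2²·16.8² + 13.2² + 2·[4·16.2·16.8·0.45 + 2·16.2·13.2·0.54 + 2·16.8·13.2·0.60] = 2352.96 + 1973.89 = 4326.85.
Under uncorrelated errors the observed covariances equal the true-score covariances, so only the own-variance terms attenuate.
True-score variance = [2²·16.2²·0.56 + 2²·16.8²·0.64 + 13.2²·0.68] + 1973.89 = 1428.88 + 1973.89 = 3402.78.
Reliability = 3402.78 / 4326.85 = 0.786.

0.786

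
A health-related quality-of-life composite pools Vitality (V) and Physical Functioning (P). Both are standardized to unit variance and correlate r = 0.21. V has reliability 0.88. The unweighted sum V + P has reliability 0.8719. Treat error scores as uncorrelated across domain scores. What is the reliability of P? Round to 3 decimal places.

Var(V+P) = 2 + 2·0.21 = 2.420.
True-score variance = ρ_V + ρ_P + 2·0.21, so 0.8719 = (0.88 + ρ_P + 0.42) / 2.420.
ρ_P = 0.8719·2.420 − 0.88 − 0.42 = 0.810.

0.810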